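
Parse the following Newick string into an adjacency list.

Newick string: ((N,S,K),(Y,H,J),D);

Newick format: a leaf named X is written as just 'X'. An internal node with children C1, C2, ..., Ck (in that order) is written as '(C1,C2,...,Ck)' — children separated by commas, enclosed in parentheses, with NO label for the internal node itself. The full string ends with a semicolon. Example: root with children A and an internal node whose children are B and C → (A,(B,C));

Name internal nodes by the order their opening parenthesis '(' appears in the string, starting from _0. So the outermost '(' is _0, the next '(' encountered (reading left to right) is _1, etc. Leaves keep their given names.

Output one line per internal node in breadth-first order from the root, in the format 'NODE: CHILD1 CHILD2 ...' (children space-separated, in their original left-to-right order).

Answer: _0: _1 _2 D
_1: N S K
_2: Y H J

Derivation:
Input: ((N,S,K),(Y,H,J),D);
Scanning left-to-right, naming '(' by encounter order:
  pos 0: '(' -> open internal node _0 (depth 1)
  pos 1: '(' -> open internal node _1 (depth 2)
  pos 7: ')' -> close internal node _1 (now at depth 1)
  pos 9: '(' -> open internal node _2 (depth 2)
  pos 15: ')' -> close internal node _2 (now at depth 1)
  pos 18: ')' -> close internal node _0 (now at depth 0)
Total internal nodes: 3
BFS adjacency from root:
  _0: _1 _2 D
  _1: N S K
  _2: Y H J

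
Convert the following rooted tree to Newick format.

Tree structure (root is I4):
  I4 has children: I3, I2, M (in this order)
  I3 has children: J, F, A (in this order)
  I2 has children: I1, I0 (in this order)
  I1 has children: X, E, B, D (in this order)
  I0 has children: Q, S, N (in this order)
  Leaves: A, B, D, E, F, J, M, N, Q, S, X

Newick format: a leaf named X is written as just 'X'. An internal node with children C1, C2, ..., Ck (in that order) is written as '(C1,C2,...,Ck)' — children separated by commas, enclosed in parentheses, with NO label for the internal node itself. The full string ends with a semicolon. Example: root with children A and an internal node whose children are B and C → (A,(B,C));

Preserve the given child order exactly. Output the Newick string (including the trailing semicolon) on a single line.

internal I4 with children ['I3', 'I2', 'M']
  internal I3 with children ['J', 'F', 'A']
    leaf 'J' → 'J'
    leaf 'F' → 'F'
    leaf 'A' → 'A'
  → '(J,F,A)'
  internal I2 with children ['I1', 'I0']
    internal I1 with children ['X', 'E', 'B', 'D']
      leaf 'X' → 'X'
      leaf 'E' → 'E'
      leaf 'B' → 'B'
      leaf 'D' → 'D'
    → '(X,E,B,D)'
    internal I0 with children ['Q', 'S', 'N']
      leaf 'Q' → 'Q'
      leaf 'S' → 'S'
      leaf 'N' → 'N'
    → '(Q,S,N)'
  → '((X,E,B,D),(Q,S,N))'
  leaf 'M' → 'M'
→ '((J,F,A),((X,E,B,D),(Q,S,N)),M)'
Final: ((J,F,A),((X,E,B,D),(Q,S,N)),M);

Answer: ((J,F,A),((X,E,B,D),(Q,S,N)),M);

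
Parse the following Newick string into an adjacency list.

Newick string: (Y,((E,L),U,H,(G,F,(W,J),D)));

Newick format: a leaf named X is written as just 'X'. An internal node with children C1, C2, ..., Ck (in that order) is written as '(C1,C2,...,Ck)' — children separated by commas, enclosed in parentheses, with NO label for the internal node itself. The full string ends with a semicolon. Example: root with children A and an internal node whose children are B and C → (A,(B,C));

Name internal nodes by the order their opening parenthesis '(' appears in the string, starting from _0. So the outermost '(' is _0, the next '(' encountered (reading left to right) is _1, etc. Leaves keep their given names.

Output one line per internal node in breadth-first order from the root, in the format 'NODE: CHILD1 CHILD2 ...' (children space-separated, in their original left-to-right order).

Input: (Y,((E,L),U,H,(G,F,(W,J),D)));
Scanning left-to-right, naming '(' by encounter order:
  pos 0: '(' -> open internal node _0 (depth 1)
  pos 3: '(' -> open internal node _1 (depth 2)
  pos 4: '(' -> open internal node _2 (depth 3)
  pos 8: ')' -> close internal node _2 (now at depth 2)
  pos 14: '(' -> open internal node _3 (depth 3)
  pos 19: '(' -> open internal node _4 (depth 4)
  pos 23: ')' -> close internal node _4 (now at depth 3)
  pos 26: ')' -> close internal node _3 (now at depth 2)
  pos 27: ')' -> close internal node _1 (now at depth 1)
  pos 28: ')' -> close internal node _0 (now at depth 0)
Total internal nodes: 5
BFS adjacency from root:
  _0: Y _1
  _1: _2 U H _3
  _2: E L
  _3: G F _4 D
  _4: W J

Answer: _0: Y _1
_1: _2 U H _3
_2: E L
_3: G F _4 D
_4: W J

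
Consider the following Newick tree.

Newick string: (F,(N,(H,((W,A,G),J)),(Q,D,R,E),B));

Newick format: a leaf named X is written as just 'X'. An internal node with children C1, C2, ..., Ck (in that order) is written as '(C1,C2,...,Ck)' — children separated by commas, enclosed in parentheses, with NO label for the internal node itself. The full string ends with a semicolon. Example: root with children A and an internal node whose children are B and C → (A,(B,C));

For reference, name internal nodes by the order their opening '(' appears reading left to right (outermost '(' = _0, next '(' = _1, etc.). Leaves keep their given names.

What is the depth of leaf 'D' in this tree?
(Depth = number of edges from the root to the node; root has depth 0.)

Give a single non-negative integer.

Answer: 3

Derivation:
Newick: (F,(N,(H,((W,A,G),J)),(Q,D,R,E),B));
Naming internals by '(' encounter order: outermost '(' = _0, next = _1, ...
Query node: D
Path from root: _0 -> _1 -> _5 -> D
Depth of D: 3 (number of edges from root)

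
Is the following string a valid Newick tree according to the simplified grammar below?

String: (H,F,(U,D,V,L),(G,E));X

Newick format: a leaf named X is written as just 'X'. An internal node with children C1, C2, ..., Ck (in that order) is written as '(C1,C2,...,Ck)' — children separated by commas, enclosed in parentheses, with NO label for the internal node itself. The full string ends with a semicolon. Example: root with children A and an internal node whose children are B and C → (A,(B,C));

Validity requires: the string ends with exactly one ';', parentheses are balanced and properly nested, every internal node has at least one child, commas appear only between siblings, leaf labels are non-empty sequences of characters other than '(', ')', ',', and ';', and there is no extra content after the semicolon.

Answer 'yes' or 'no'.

Input: (H,F,(U,D,V,L),(G,E));X
Paren balance: 3 '(' vs 3 ')' OK
Ends with single ';': False
Full parse: FAILS (must end with ;)
Valid: False

Answer: no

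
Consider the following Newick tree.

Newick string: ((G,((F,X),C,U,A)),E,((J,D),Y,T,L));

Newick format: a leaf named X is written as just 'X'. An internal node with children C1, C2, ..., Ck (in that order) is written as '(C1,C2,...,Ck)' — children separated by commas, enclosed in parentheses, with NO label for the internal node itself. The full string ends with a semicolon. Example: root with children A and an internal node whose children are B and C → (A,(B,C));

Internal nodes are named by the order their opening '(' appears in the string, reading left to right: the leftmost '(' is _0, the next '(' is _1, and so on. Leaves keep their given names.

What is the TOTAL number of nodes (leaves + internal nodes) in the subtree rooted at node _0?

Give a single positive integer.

Newick: ((G,((F,X),C,U,A)),E,((J,D),Y,T,L));
Locate _0: it is the '(' at position 0 (the 1st '(' reading left to right).
Query: subtree rooted at _0
_0: subtree_size = 1 + 17
  _1: subtree_size = 1 + 8
    G: subtree_size = 1 + 0
    _2: subtree_size = 1 + 6
      _3: subtree_size = 1 + 2
        F: subtree_size = 1 + 0
        X: subtree_size = 1 + 0
      C: subtree_size = 1 + 0
      U: subtree_size = 1 + 0
      A: subtree_size = 1 + 0
  E: subtree_size = 1 + 0
  _4: subtree_size = 1 + 6
    _5: subtree_size = 1 + 2
      J: subtree_size = 1 + 0
      D: subtree_size = 1 + 0
    Y: subtree_size = 1 + 0
    T: subtree_size = 1 + 0
    L: subtree_size = 1 + 0
Total subtree size of _0: 18

Answer: 18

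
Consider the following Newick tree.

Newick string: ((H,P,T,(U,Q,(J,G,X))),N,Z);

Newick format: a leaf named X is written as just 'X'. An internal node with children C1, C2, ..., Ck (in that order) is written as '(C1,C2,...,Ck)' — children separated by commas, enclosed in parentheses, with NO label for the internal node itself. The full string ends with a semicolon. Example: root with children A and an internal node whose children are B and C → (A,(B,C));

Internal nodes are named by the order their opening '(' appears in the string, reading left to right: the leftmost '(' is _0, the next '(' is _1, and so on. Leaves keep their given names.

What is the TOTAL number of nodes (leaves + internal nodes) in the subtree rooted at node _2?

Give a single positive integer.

Newick: ((H,P,T,(U,Q,(J,G,X))),N,Z);
Locate _2: it is the '(' at position 8 (the 3rd '(' reading left to right).
Query: subtree rooted at _2
_2: subtree_size = 1 + 6
  U: subtree_size = 1 + 0
  Q: subtree_size = 1 + 0
  _3: subtree_size = 1 + 3
    J: subtree_size = 1 + 0
    G: subtree_size = 1 + 0
    X: subtree_size = 1 + 0
Total subtree size of _2: 7

Answer: 7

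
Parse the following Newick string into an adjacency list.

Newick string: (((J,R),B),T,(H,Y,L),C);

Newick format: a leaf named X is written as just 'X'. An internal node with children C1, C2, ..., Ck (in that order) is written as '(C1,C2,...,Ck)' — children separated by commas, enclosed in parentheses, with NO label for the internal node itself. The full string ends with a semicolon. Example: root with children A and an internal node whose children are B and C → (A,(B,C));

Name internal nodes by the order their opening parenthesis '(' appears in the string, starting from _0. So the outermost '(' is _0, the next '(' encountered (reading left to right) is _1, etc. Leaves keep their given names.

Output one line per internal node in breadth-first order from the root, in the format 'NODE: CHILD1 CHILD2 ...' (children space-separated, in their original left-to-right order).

Input: (((J,R),B),T,(H,Y,L),C);
Scanning left-to-right, naming '(' by encounter order:
  pos 0: '(' -> open internal node _0 (depth 1)
  pos 1: '(' -> open internal node _1 (depth 2)
  pos 2: '(' -> open internal node _2 (depth 3)
  pos 6: ')' -> close internal node _2 (now at depth 2)
  pos 9: ')' -> close internal node _1 (now at depth 1)
  pos 13: '(' -> open internal node _3 (depth 2)
  pos 19: ')' -> close internal node _3 (now at depth 1)
  pos 22: ')' -> close internal node _0 (now at depth 0)
Total internal nodes: 4
BFS adjacency from root:
  _0: _1 T _3 C
  _1: _2 B
  _3: H Y L
  _2: J R

Answer: _0: _1 T _3 C
_1: _2 B
_3: H Y L
_2: J R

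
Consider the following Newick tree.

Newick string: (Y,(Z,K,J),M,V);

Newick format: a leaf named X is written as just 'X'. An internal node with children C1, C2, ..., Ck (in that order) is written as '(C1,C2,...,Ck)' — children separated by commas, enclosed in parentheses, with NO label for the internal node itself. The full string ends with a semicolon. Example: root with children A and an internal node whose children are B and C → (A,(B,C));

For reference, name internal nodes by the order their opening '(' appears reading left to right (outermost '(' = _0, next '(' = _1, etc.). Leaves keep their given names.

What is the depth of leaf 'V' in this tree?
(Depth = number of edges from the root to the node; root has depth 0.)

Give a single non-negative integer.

Newick: (Y,(Z,K,J),M,V);
Naming internals by '(' encounter order: outermost '(' = _0, next = _1, ...
Query node: V
Path from root: _0 -> V
Depth of V: 1 (number of edges from root)

Answer: 1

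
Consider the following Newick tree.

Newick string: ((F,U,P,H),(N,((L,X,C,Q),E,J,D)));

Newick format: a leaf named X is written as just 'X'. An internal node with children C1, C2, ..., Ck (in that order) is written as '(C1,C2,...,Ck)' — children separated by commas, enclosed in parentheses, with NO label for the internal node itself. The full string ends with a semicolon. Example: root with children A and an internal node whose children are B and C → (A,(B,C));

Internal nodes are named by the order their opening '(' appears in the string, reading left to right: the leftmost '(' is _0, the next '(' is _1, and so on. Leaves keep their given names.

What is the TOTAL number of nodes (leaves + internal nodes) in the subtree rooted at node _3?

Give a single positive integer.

Newick: ((F,U,P,H),(N,((L,X,C,Q),E,J,D)));
Locate _3: it is the '(' at position 14 (the 4th '(' reading left to right).
Query: subtree rooted at _3
_3: subtree_size = 1 + 8
  _4: subtree_size = 1 + 4
    L: subtree_size = 1 + 0
    X: subtree_size = 1 + 0
    C: subtree_size = 1 + 0
    Q: subtree_size = 1 + 0
  E: subtree_size = 1 + 0
  J: subtree_size = 1 + 0
  D: subtree_size = 1 + 0
Total subtree size of _3: 9

Answer: 9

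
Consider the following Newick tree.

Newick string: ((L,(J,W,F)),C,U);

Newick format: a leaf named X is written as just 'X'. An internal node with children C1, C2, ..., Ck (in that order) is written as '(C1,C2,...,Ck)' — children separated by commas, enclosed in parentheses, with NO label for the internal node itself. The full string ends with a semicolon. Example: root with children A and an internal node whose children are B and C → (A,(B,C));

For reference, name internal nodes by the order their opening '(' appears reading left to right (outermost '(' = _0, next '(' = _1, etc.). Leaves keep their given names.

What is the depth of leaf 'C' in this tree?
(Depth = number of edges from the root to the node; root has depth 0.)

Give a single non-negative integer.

Answer: 1

Derivation:
Newick: ((L,(J,W,F)),C,U);
Naming internals by '(' encounter order: outermost '(' = _0, next = _1, ...
Query node: C
Path from root: _0 -> C
Depth of C: 1 (number of edges from root)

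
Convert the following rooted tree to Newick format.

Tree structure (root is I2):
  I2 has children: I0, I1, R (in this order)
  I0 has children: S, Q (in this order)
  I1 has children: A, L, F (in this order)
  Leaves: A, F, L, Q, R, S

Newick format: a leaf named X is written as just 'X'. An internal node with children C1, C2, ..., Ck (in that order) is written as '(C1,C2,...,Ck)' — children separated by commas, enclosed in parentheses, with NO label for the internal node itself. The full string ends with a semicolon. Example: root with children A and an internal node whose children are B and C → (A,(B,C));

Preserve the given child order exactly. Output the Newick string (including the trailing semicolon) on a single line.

Answer: ((S,Q),(A,L,F),R);

Derivation:
internal I2 with children ['I0', 'I1', 'R']
  internal I0 with children ['S', 'Q']
    leaf 'S' → 'S'
    leaf 'Q' → 'Q'
  → '(S,Q)'
  internal I1 with children ['A', 'L', 'F']
    leaf 'A' → 'A'
    leaf 'L' → 'L'
    leaf 'F' → 'F'
  → '(A,L,F)'
  leaf 'R' → 'R'
→ '((S,Q),(A,L,F),R)'
Final: ((S,Q),(A,L,F),R);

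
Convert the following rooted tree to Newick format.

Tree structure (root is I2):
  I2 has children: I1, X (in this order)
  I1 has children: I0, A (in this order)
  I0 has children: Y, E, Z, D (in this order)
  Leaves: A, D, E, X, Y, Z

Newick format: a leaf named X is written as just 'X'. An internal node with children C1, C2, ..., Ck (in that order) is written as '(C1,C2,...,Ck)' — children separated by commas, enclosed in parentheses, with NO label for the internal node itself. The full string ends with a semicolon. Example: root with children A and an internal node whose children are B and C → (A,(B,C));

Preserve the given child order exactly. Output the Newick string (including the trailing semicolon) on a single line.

Answer: (((Y,E,Z,D),A),X);

Derivation:
internal I2 with children ['I1', 'X']
  internal I1 with children ['I0', 'A']
    internal I0 with children ['Y', 'E', 'Z', 'D']
      leaf 'Y' → 'Y'
      leaf 'E' → 'E'
      leaf 'Z' → 'Z'
      leaf 'D' → 'D'
    → '(Y,E,Z,D)'
    leaf 'A' → 'A'
  → '((Y,E,Z,D),A)'
  leaf 'X' → 'X'
→ '(((Y,E,Z,D),A),X)'
Final: (((Y,E,Z,D),A),X);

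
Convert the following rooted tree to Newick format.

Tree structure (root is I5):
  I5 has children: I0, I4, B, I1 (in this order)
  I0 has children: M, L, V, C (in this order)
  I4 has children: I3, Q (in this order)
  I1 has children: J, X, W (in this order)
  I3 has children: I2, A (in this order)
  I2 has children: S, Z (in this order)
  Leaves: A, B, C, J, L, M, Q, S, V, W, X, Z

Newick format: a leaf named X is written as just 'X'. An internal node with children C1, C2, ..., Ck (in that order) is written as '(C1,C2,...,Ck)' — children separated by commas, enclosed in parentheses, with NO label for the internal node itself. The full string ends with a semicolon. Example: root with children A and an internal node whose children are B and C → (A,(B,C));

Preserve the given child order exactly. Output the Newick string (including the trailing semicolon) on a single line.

Answer: ((M,L,V,C),(((S,Z),A),Q),B,(J,X,W));

Derivation:
internal I5 with children ['I0', 'I4', 'B', 'I1']
  internal I0 with children ['M', 'L', 'V', 'C']
    leaf 'M' → 'M'
    leaf 'L' → 'L'
    leaf 'V' → 'V'
    leaf 'C' → 'C'
  → '(M,L,V,C)'
  internal I4 with children ['I3', 'Q']
    internal I3 with children ['I2', 'A']
      internal I2 with children ['S', 'Z']
        leaf 'S' → 'S'
        leaf 'Z' → 'Z'
      → '(S,Z)'
      leaf 'A' → 'A'
    → '((S,Z),A)'
    leaf 'Q' → 'Q'
  → '(((S,Z),A),Q)'
  leaf 'B' → 'B'
  internal I1 with children ['J', 'X', 'W']
    leaf 'J' → 'J'
    leaf 'X' → 'X'
    leaf 'W' → 'W'
  → '(J,X,W)'
→ '((M,L,V,C),(((S,Z),A),Q),B,(J,X,W))'
Final: ((M,L,V,C),(((S,Z),A),Q),B,(J,X,W));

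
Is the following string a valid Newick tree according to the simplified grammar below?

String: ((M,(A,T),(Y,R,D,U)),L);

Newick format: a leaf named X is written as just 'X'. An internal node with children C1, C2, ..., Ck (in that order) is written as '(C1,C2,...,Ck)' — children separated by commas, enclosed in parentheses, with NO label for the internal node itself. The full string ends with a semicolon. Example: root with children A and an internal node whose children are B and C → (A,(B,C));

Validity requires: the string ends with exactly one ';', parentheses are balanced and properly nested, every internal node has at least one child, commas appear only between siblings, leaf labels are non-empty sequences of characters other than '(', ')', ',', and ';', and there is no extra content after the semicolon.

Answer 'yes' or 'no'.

Input: ((M,(A,T),(Y,R,D,U)),L);
Paren balance: 4 '(' vs 4 ')' OK
Ends with single ';': True
Full parse: OK
Valid: True

Answer: yes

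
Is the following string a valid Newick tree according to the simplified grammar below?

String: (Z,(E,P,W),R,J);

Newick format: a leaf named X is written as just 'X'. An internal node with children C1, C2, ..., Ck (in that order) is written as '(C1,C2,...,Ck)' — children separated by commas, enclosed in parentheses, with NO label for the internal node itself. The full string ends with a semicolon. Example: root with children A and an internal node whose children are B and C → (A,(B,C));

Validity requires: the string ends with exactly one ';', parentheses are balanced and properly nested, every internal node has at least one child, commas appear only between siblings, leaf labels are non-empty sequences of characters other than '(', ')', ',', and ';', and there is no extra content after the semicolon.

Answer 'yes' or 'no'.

Input: (Z,(E,P,W),R,J);
Paren balance: 2 '(' vs 2 ')' OK
Ends with single ';': True
Full parse: OK
Valid: True

Answer: yes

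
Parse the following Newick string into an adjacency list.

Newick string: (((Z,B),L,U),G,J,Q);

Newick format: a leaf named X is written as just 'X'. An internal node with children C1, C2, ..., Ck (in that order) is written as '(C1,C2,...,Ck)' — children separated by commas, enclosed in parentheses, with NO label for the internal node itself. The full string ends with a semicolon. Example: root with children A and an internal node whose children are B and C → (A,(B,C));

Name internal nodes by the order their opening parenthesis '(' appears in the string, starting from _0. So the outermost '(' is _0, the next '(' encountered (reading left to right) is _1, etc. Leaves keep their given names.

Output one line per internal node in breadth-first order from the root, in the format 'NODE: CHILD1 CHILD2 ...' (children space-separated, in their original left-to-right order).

Answer: _0: _1 G J Q
_1: _2 L U
_2: Z B

Derivation:
Input: (((Z,B),L,U),G,J,Q);
Scanning left-to-right, naming '(' by encounter order:
  pos 0: '(' -> open internal node _0 (depth 1)
  pos 1: '(' -> open internal node _1 (depth 2)
  pos 2: '(' -> open internal node _2 (depth 3)
  pos 6: ')' -> close internal node _2 (now at depth 2)
  pos 11: ')' -> close internal node _1 (now at depth 1)
  pos 18: ')' -> close internal node _0 (now at depth 0)
Total internal nodes: 3
BFS adjacency from root:
  _0: _1 G J Q
  _1: _2 L U
  _2: Z B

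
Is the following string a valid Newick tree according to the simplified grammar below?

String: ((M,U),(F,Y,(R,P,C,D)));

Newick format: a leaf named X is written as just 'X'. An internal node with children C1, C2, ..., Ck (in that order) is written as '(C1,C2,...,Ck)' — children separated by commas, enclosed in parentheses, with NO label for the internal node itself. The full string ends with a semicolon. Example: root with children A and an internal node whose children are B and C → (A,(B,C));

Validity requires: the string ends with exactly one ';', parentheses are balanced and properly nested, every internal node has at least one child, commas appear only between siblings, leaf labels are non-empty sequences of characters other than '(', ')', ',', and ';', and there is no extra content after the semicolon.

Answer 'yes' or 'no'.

Input: ((M,U),(F,Y,(R,P,C,D)));
Paren balance: 4 '(' vs 4 ')' OK
Ends with single ';': True
Full parse: OK
Valid: True

Answer: yes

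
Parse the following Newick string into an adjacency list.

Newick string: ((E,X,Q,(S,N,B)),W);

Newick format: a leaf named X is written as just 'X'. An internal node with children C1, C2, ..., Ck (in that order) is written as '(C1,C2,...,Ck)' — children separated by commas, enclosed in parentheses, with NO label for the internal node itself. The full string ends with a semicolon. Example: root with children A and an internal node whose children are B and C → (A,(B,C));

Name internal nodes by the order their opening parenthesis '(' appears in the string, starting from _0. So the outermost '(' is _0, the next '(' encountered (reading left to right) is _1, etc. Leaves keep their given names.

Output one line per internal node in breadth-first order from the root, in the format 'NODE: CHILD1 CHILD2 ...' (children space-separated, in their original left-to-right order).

Input: ((E,X,Q,(S,N,B)),W);
Scanning left-to-right, naming '(' by encounter order:
  pos 0: '(' -> open internal node _0 (depth 1)
  pos 1: '(' -> open internal node _1 (depth 2)
  pos 8: '(' -> open internal node _2 (depth 3)
  pos 14: ')' -> close internal node _2 (now at depth 2)
  pos 15: ')' -> close internal node _1 (now at depth 1)
  pos 18: ')' -> close internal node _0 (now at depth 0)
Total internal nodes: 3
BFS adjacency from root:
  _0: _1 W
  _1: E X Q _2
  _2: S N B

Answer: _0: _1 W
_1: E X Q _2
_2: S N B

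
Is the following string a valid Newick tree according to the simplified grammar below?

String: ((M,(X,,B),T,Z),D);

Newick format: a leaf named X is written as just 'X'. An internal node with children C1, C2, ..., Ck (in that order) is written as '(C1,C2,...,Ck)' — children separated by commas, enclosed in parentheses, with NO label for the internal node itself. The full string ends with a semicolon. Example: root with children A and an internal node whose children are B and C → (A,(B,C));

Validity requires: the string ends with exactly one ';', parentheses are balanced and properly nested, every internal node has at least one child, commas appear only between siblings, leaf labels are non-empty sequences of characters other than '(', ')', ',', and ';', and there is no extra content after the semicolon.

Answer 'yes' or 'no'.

Input: ((M,(X,,B),T,Z),D);
Paren balance: 3 '(' vs 3 ')' OK
Ends with single ';': True
Full parse: FAILS (empty leaf label at pos 7)
Valid: False

Answer: no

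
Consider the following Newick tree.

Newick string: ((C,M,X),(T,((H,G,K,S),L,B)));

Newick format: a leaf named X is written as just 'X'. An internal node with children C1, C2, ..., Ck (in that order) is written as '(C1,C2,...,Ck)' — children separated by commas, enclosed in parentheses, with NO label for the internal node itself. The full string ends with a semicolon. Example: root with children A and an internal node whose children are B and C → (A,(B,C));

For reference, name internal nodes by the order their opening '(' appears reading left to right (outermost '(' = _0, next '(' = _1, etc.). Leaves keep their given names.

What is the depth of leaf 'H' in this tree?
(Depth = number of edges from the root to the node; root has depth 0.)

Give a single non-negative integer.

Answer: 4

Derivation:
Newick: ((C,M,X),(T,((H,G,K,S),L,B)));
Naming internals by '(' encounter order: outermost '(' = _0, next = _1, ...
Query node: H
Path from root: _0 -> _2 -> _3 -> _4 -> H
Depth of H: 4 (number of edges from root)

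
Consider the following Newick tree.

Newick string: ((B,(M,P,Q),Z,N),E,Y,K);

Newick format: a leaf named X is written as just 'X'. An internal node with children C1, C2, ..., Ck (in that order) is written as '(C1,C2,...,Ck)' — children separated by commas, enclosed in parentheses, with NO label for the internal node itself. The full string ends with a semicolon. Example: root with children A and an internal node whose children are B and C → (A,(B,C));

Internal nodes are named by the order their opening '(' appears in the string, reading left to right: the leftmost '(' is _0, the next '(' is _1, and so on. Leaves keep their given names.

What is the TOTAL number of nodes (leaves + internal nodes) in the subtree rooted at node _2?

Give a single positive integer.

Answer: 4

Derivation:
Newick: ((B,(M,P,Q),Z,N),E,Y,K);
Locate _2: it is the '(' at position 4 (the 3rd '(' reading left to right).
Query: subtree rooted at _2
_2: subtree_size = 1 + 3
  M: subtree_size = 1 + 0
  P: subtree_size = 1 + 0
  Q: subtree_size = 1 + 0
Total subtree size of _2: 4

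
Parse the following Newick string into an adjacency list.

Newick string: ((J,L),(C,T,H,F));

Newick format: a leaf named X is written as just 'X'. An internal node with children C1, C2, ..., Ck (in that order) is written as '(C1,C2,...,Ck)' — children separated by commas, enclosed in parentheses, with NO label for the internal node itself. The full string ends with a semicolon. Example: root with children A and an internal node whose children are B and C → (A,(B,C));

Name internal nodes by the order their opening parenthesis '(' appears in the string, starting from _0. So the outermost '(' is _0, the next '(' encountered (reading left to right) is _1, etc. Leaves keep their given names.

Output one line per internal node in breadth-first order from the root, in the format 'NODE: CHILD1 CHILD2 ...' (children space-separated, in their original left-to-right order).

Answer: _0: _1 _2
_1: J L
_2: C T H F

Derivation:
Input: ((J,L),(C,T,H,F));
Scanning left-to-right, naming '(' by encounter order:
  pos 0: '(' -> open internal node _0 (depth 1)
  pos 1: '(' -> open internal node _1 (depth 2)
  pos 5: ')' -> close internal node _1 (now at depth 1)
  pos 7: '(' -> open internal node _2 (depth 2)
  pos 15: ')' -> close internal node _2 (now at depth 1)
  pos 16: ')' -> close internal node _0 (now at depth 0)
Total internal nodes: 3
BFS adjacency from root:
  _0: _1 _2
  _1: J L
  _2: C T H F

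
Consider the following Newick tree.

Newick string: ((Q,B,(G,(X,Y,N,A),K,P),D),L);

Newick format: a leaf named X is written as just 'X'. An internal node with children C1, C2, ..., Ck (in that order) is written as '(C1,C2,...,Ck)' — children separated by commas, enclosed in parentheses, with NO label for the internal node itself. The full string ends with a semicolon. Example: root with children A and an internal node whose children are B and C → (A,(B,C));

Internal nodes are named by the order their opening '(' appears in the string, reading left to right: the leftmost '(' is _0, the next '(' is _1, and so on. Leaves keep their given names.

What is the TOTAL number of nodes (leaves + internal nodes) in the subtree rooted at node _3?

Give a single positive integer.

Newick: ((Q,B,(G,(X,Y,N,A),K,P),D),L);
Locate _3: it is the '(' at position 9 (the 4th '(' reading left to right).
Query: subtree rooted at _3
_3: subtree_size = 1 + 4
  X: subtree_size = 1 + 0
  Y: subtree_size = 1 + 0
  N: subtree_size = 1 + 0
  A: subtree_size = 1 + 0
Total subtree size of _3: 5

Answer: 5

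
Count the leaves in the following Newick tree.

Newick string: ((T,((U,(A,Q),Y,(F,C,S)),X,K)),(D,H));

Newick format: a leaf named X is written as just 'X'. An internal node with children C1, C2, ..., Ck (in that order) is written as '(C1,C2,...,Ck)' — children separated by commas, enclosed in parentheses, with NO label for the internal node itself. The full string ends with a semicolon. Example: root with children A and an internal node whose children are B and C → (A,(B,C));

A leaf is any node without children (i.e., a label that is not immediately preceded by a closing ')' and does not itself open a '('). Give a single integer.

Answer: 12

Derivation:
Newick: ((T,((U,(A,Q),Y,(F,C,S)),X,K)),(D,H));
Scan left-to-right; a leaf is any maximal label run not followed by '(':
  pos 2: leaf 'T' → count = 1
  pos 6: leaf 'U' → count = 2
  pos 9: leaf 'A' → count = 3
  pos 11: leaf 'Q' → count = 4
  pos 14: leaf 'Y' → count = 5
  pos 17: leaf 'F' → count = 6
  pos 19: leaf 'C' → count = 7
  pos 21: leaf 'S' → count = 8
  pos 25: leaf 'X' → count = 9
  pos 27: leaf 'K' → count = 10
  pos 32: leaf 'D' → count = 11
  pos 34: leaf 'H' → count = 12
Total leaves: 12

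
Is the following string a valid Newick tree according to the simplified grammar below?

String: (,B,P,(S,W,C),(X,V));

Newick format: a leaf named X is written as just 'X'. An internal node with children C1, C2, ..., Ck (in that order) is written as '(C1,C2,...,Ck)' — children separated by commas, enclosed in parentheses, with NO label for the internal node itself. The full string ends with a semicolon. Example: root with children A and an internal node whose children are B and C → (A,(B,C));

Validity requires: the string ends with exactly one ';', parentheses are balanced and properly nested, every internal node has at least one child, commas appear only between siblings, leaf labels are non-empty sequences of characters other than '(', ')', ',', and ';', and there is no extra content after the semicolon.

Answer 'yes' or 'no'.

Answer: no

Derivation:
Input: (,B,P,(S,W,C),(X,V));
Paren balance: 3 '(' vs 3 ')' OK
Ends with single ';': True
Full parse: FAILS (empty leaf label at pos 1)
Valid: False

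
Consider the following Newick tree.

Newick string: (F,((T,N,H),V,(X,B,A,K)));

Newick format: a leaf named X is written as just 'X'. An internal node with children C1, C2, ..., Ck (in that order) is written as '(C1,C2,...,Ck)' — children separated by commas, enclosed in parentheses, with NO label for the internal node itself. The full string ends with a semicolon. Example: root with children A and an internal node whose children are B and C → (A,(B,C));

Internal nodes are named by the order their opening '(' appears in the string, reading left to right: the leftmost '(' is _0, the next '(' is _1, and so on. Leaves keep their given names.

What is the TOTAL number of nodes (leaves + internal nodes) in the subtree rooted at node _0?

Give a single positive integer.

Answer: 13

Derivation:
Newick: (F,((T,N,H),V,(X,B,A,K)));
Locate _0: it is the '(' at position 0 (the 1st '(' reading left to right).
Query: subtree rooted at _0
_0: subtree_size = 1 + 12
  F: subtree_size = 1 + 0
  _1: subtree_size = 1 + 10
    _2: subtree_size = 1 + 3
      T: subtree_size = 1 + 0
      N: subtree_size = 1 + 0
      H: subtree_size = 1 + 0
    V: subtree_size = 1 + 0
    _3: subtree_size = 1 + 4
      X: subtree_size = 1 + 0
      B: subtree_size = 1 + 0
      A: subtree_size = 1 + 0
      K: subtree_size = 1 + 0
Total subtree size of _0: 13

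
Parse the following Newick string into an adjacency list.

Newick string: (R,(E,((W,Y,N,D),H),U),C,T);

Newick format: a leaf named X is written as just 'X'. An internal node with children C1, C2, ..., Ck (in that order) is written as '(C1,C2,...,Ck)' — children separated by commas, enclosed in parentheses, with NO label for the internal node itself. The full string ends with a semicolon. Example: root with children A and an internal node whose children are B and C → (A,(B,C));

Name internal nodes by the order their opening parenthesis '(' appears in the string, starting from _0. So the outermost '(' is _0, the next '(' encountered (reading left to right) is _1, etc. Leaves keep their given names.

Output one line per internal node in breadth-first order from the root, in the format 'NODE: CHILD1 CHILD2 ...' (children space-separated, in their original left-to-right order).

Answer: _0: R _1 C T
_1: E _2 U
_2: _3 H
_3: W Y N D

Derivation:
Input: (R,(E,((W,Y,N,D),H),U),C,T);
Scanning left-to-right, naming '(' by encounter order:
  pos 0: '(' -> open internal node _0 (depth 1)
  pos 3: '(' -> open internal node _1 (depth 2)
  pos 6: '(' -> open internal node _2 (depth 3)
  pos 7: '(' -> open internal node _3 (depth 4)
  pos 15: ')' -> close internal node _3 (now at depth 3)
  pos 18: ')' -> close internal node _2 (now at depth 2)
  pos 21: ')' -> close internal node _1 (now at depth 1)
  pos 26: ')' -> close internal node _0 (now at depth 0)
Total internal nodes: 4
BFS adjacency from root:
  _0: R _1 C T
  _1: E _2 U
  _2: _3 H
  _3: W Y N D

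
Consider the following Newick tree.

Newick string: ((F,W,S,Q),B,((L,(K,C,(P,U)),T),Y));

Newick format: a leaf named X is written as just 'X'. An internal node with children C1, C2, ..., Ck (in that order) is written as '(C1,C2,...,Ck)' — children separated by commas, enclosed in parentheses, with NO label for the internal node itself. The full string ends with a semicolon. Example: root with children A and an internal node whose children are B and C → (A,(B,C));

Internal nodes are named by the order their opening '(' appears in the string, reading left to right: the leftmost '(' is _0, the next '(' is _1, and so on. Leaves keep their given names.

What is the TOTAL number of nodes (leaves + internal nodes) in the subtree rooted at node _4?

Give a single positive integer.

Newick: ((F,W,S,Q),B,((L,(K,C,(P,U)),T),Y));
Locate _4: it is the '(' at position 17 (the 5th '(' reading left to right).
Query: subtree rooted at _4
_4: subtree_size = 1 + 5
  K: subtree_size = 1 + 0
  C: subtree_size = 1 + 0
  _5: subtree_size = 1 + 2
    P: subtree_size = 1 + 0
    U: subtree_size = 1 + 0
Total subtree size of _4: 6

Answer: 6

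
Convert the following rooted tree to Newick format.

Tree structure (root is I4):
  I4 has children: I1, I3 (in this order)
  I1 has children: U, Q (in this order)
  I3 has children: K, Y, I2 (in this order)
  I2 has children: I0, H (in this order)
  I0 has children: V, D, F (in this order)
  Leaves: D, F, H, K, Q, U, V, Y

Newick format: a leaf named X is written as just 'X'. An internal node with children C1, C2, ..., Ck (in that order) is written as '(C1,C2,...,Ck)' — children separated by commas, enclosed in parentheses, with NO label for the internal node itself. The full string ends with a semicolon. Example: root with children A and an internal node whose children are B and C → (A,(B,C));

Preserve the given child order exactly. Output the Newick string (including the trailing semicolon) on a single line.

internal I4 with children ['I1', 'I3']
  internal I1 with children ['U', 'Q']
    leaf 'U' → 'U'
    leaf 'Q' → 'Q'
  → '(U,Q)'
  internal I3 with children ['K', 'Y', 'I2']
    leaf 'K' → 'K'
    leaf 'Y' → 'Y'
    internal I2 with children ['I0', 'H']
      internal I0 with children ['V', 'D', 'F']
        leaf 'V' → 'V'
        leaf 'D' → 'D'
        leaf 'F' → 'F'
      → '(V,D,F)'
      leaf 'H' → 'H'
    → '((V,D,F),H)'
  → '(K,Y,((V,D,F),H))'
→ '((U,Q),(K,Y,((V,D,F),H)))'
Final: ((U,Q),(K,Y,((V,D,F),H)));

Answer: ((U,Q),(K,Y,((V,D,F),H)));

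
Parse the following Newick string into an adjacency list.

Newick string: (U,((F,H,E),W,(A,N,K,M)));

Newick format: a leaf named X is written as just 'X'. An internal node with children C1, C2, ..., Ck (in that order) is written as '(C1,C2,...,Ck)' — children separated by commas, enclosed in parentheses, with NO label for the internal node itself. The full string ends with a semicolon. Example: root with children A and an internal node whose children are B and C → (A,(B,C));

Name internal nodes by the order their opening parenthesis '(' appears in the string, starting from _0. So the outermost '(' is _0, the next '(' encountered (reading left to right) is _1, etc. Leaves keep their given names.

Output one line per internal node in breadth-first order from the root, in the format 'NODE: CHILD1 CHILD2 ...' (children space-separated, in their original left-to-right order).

Input: (U,((F,H,E),W,(A,N,K,M)));
Scanning left-to-right, naming '(' by encounter order:
  pos 0: '(' -> open internal node _0 (depth 1)
  pos 3: '(' -> open internal node _1 (depth 2)
  pos 4: '(' -> open internal node _2 (depth 3)
  pos 10: ')' -> close internal node _2 (now at depth 2)
  pos 14: '(' -> open internal node _3 (depth 3)
  pos 22: ')' -> close internal node _3 (now at depth 2)
  pos 23: ')' -> close internal node _1 (now at depth 1)
  pos 24: ')' -> close internal node _0 (now at depth 0)
Total internal nodes: 4
BFS adjacency from root:
  _0: U _1
  _1: _2 W _3
  _2: F H E
  _3: A N K M

Answer: _0: U _1
_1: _2 W _3
_2: F H E
_3: A N K M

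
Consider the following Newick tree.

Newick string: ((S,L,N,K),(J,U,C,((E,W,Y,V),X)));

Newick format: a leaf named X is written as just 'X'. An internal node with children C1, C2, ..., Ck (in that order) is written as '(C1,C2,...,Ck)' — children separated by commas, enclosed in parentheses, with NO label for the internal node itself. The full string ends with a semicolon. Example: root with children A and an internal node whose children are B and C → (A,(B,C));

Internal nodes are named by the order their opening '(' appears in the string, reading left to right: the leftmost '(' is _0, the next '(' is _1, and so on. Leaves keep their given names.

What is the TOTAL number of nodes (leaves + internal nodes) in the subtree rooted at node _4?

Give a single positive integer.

Answer: 5

Derivation:
Newick: ((S,L,N,K),(J,U,C,((E,W,Y,V),X)));
Locate _4: it is the '(' at position 19 (the 5th '(' reading left to right).
Query: subtree rooted at _4
_4: subtree_size = 1 + 4
  E: subtree_size = 1 + 0
  W: subtree_size = 1 + 0
  Y: subtree_size = 1 + 0
  V: subtree_size = 1 + 0
Total subtree size of _4: 5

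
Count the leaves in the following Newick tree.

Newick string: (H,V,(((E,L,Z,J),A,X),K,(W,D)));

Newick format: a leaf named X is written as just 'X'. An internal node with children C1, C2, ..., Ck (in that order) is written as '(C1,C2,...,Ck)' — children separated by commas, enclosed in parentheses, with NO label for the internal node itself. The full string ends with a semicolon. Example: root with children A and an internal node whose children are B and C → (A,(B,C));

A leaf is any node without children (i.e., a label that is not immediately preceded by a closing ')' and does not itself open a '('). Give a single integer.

Newick: (H,V,(((E,L,Z,J),A,X),K,(W,D)));
Scan left-to-right; a leaf is any maximal label run not followed by '(':
  pos 1: leaf 'H' → count = 1
  pos 3: leaf 'V' → count = 2
  pos 8: leaf 'E' → count = 3
  pos 10: leaf 'L' → count = 4
  pos 12: leaf 'Z' → count = 5
  pos 14: leaf 'J' → count = 6
  pos 17: leaf 'A' → count = 7
  pos 19: leaf 'X' → count = 8
  pos 22: leaf 'K' → count = 9
  pos 25: leaf 'W' → count = 10
  pos 27: leaf 'D' → count = 11
Total leaves: 11

Answer: 11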